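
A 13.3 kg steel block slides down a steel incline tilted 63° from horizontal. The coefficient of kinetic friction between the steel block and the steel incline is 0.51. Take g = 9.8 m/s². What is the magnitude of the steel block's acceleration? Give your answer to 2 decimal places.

6.46 m/s²

Resolving the weight along the incline: the component pulling the steel block down the slope is mg sin 63° = 13.3 × 9.8 × 0.8910 = 116.133 N, and the normal force is N = mg cos 63° = 13.3 × 9.8 × 0.4540 = 59.174 N.
Kinetic friction acts up the slope with magnitude f = μN = 0.51 × 59.174 = 30.179 N.
Net force along the incline is 116.133 − 30.179 = 85.954 N, so a = 85.954 / 13.3 = 6.4627 m/s².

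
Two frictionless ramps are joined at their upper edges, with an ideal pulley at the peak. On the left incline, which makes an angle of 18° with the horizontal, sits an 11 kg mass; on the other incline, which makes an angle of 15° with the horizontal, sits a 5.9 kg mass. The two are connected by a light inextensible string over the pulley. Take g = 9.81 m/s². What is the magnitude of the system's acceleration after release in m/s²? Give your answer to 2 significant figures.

Resolve each weight along its own incline: the 11 kg mass has component 11 × 9.81 × sin 18° = 33.346 N down its slope, and the 5.9 kg mass has 5.9 × 9.81 × sin 15° = 14.980 N down its slope.
The 11 kg side's 33.346 N exceeds the other side's 14.980 N, so that mass slides down and the 5.9 kg mass slides up. Taking that direction as positive, Newton's second law for the whole system gives 33.346 − 14.980 = (11 + 5.9) a, so a = 18.366 / 16.9 = 1.0867 m/s².

1.1 m/s²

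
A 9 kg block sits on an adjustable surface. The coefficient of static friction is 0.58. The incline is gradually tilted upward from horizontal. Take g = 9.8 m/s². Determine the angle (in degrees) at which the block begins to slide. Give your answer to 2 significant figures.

30°

At the threshold of sliding, static friction is at its maximum μ_s N and exactly balances the weight component along the incline: mg sin θ = μ_s mg cos θ.
Hence tan θ = μ_s = 0.58, so θ = arctan(0.58) = 30.1137°.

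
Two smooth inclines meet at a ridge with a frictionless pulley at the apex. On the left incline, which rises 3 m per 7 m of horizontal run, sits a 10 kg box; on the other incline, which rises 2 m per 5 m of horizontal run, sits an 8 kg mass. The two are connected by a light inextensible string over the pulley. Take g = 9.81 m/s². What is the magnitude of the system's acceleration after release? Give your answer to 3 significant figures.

Resolve each weight along its own incline: the 10 kg mass has component 10 × 9.81 × sin 23.20° = 38.643 N down its slope, and the 8 kg mass has 8 × 9.81 × sin 21.80° = 29.147 N down its slope.
The 10 kg side's 38.643 N exceeds the other side's 29.147 N, so that mass slides down and the 8 kg mass slides up. Taking that direction as positive, Newton's second law for the whole system gives 38.643 − 29.147 = (10 + 8) a, so a = 9.496 / 18 = 0.5276 m/s².

0.528 m/s²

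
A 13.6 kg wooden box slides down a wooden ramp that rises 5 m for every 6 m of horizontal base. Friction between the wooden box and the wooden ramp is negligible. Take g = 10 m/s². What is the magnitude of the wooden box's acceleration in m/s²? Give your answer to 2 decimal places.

6.40 m/s²

Resolving the weight along the incline: the component pulling the wooden box down the slope is mg sin 39.81° = 13.6 × 10 × 0.6402 = 87.067 N, and the normal force is N = mg cos 39.81° = 13.6 × 10 × 0.7682 = 104.475 N.
With no friction the net force along the incline is 87.067 N, so a = g sin 39.81° = 87.067 / 13.6 = 6.4020 m/s².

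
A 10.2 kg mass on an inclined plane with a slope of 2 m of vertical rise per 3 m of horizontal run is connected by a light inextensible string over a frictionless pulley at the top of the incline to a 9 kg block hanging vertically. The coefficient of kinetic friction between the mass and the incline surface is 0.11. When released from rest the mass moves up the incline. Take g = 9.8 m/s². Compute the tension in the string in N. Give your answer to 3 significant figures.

77.1 N

For the mass on the incline: the weight component along the slope is m₁g sin 33.69° = 10.2 × 9.8 × 0.5547 = 55.448 N and the normal force is N = m₁g cos 33.69° = 83.172 N.
Kinetic friction opposes the mass's motion up the incline: f = μN = 0.11 × 83.172 = 9.149 N acting down the slope.
Newton's second law for the mass (up-slope positive): T − 55.448 − 9.149 = 10.2 a. For the hanging block (downward positive): 9 × 9.8 − T = 9 a.
Adding the two equations eliminates T: 23.603 = 19.2 a, so a = 1.2293 m/s².
Then from the hanging block's equation, T = 9 × (9.8 − 1.2293) = 77.136 N.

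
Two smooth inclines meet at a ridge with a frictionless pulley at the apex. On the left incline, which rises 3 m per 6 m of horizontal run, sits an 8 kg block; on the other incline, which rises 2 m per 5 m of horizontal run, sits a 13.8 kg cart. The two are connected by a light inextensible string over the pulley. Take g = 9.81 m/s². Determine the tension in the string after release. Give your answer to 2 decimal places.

Resolve each weight along its own incline: the 8 kg mass has component 8 × 9.81 × sin 26.57° = 35.097 N down its slope, and the 13.8 kg mass has 13.8 × 9.81 × sin 21.80° = 50.278 N down its slope.
The 13.8 kg side's 50.278 N exceeds the other side's 35.097 N, so that mass slides down and the 8 kg mass slides up. Taking that direction as positive, Newton's second law for the whole system gives 50.278 − 35.097 = (8 + 13.8) a, so a = 15.181 / 21.8 = 0.6964 m/s².
For the 8 kg mass (up-slope positive): T − 35.097 = 8 × 0.6964, so T = 40.668 N.

40.67 N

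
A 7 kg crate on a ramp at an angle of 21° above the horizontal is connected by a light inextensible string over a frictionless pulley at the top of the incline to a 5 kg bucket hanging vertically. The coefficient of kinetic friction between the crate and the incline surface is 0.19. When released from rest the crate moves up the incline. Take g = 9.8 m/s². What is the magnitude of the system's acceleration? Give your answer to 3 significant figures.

For the crate on the incline: the weight component along the slope is m₁g sin 21° = 7 × 9.8 × 0.3584 = 24.586 N and the normal force is N = m₁g cos 21° = 64.044 N.
Kinetic friction opposes the crate's motion up the incline: f = μN = 0.19 × 64.044 = 12.168 N acting down the slope.
Newton's second law for the crate (up-slope positive): T − 24.586 − 12.168 = 7 a. For the hanging bucket (downward positive): 5 × 9.8 − T = 5 a.
Adding the two equations eliminates T: 12.246 = 12 a, so a = 1.0205 m/s².

1.02 m/s²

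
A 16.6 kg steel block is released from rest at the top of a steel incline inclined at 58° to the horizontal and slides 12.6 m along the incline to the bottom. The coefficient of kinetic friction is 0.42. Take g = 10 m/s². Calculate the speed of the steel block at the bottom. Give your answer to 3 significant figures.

12.6 m/s

The weight component along the incline is mg sin 58° = 140.776 N and the normal force is N = mg cos 58° = 87.967 N.
Friction up the slope is f = μN = 0.42 × 87.967 = 36.946 N, so the net downslope force is 140.776 − 36.946 = 103.830 N and a = 103.830 / 16.6 = 6.2548 m/s².
Starting from rest over a distance of 12.6 m, v² = 2aL = 2 × 6.2548 × 12.6 = 157.6210, so v = 12.5547 m/s.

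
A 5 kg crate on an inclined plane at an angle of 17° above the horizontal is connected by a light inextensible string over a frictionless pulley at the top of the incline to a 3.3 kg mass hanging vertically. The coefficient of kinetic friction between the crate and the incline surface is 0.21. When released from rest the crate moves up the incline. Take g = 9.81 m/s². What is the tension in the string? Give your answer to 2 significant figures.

29 N

For the crate on the incline: the weight component along the slope is m₁g sin 17° = 5 × 9.81 × 0.2924 = 14.342 N and the normal force is N = m₁g cos 17° = 46.907 N.
Kinetic friction opposes the crate's motion up the incline: f = μN = 0.21 × 46.907 = 9.850 N acting down the slope.
Newton's second law for the crate (up-slope positive): T − 14.342 − 9.850 = 5 a. For the hanging mass (downward positive): 3.3 × 9.81 − T = 3.3 a.
Adding the two equations eliminates T: 8.181 = 8.3 a, so a = 0.9857 m/s².
Then from the hanging mass's equation, T = 3.3 × (9.81 − 0.9857) = 29.120 N.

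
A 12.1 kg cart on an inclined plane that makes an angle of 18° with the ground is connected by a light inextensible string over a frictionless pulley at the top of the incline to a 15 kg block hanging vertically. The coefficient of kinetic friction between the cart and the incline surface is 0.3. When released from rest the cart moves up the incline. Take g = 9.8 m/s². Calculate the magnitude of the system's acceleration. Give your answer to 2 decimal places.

For the cart on the incline: the weight component along the slope is m₁g sin 18° = 12.1 × 9.8 × 0.3090 = 36.641 N and the normal force is N = m₁g cos 18° = 112.776 N.
Kinetic friction opposes the cart's motion up the incline: f = μN = 0.3 × 112.776 = 33.833 N acting down the slope.
Newton's second law for the cart (up-slope positive): T − 36.641 − 33.833 = 12.1 a. For the hanging block (downward positive): 15 × 9.8 − T = 15 a.
Adding the two equations eliminates T: 76.526 = 27.1 a, so a = 2.8238 m/s².

2.82 m/s²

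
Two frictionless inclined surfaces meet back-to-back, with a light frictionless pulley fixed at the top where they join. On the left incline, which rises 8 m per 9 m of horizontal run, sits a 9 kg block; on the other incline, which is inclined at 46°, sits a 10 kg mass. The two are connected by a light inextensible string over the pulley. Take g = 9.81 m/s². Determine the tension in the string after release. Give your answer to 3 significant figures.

Resolve each weight along its own incline: the 9 kg mass has component 9 × 9.81 × sin 41.63° = 58.657 N down its slope, and the 10 kg mass has 10 × 9.81 × sin 46° = 70.567 N down its slope.
The 10 kg side's 70.567 N exceeds the other side's 58.657 N, so that mass slides down and the 9 kg mass slides up. Taking that direction as positive, Newton's second law for the whole system gives 70.567 − 58.657 = (9 + 10) a, so a = 11.910 / 19 = 0.6268 m/s².
For the 9 kg mass (up-slope positive): T − 58.657 = 9 × 0.6268, so T = 64.298 N.

64.3 N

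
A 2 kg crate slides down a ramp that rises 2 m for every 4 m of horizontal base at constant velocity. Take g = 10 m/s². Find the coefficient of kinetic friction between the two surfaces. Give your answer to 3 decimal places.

0.500

At constant velocity the net force along the incline is zero: mg sin 26.57° = μ mg cos 26.57°.
So μ = tan 26.57° = 0.4472 / 0.8944 = 0.5000.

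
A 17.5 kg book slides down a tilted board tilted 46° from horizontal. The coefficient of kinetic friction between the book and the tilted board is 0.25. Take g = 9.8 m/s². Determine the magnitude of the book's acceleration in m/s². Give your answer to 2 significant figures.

Resolving the weight along the incline: the component pulling the book down the slope is mg sin 46° = 17.5 × 9.8 × 0.7193 = 123.360 N, and the normal force is N = mg cos 46° = 17.5 × 9.8 × 0.6947 = 119.141 N.
Kinetic friction acts up the slope with magnitude f = μN = 0.25 × 119.141 = 29.785 N.
Net force along the incline is 123.360 − 29.785 = 93.575 N, so a = 93.575 / 17.5 = 5.3471 m/s².

5.3 m/s²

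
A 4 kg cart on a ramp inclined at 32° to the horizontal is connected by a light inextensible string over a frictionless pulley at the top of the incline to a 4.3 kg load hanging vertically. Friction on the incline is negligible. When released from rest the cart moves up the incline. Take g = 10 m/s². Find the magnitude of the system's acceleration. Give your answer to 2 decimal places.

For the cart on the incline: the weight component along the slope is m₁g sin 32° = 4 × 10 × 0.5299 = 21.196 N and the normal force is N = m₁g cos 32° = 33.922 N.
Newton's second law for the cart (up-slope positive): T − 21.196 = 4 a. For the hanging load (downward positive): 4.3 × 10 − T = 4.3 a.
Adding the two equations eliminates T: 21.804 = 8.3 a, so a = 2.6270 m/s².

2.63 m/s²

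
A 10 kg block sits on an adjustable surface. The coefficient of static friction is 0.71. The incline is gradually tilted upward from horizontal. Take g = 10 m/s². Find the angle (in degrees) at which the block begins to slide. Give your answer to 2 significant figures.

At the threshold of sliding, static friction is at its maximum μ_s N and exactly balances the weight component along the incline: mg sin θ = μ_s mg cos θ.
Hence tan θ = μ_s = 0.71, so θ = arctan(0.71) = 35.3748°.

35°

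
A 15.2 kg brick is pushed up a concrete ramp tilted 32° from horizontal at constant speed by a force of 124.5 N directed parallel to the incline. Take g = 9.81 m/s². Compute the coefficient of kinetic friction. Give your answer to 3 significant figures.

At constant speed ΣF = 0 along the incline. The applied 124.5 N acts up the slope; the weight component mg sin 32° = 79.017 N and kinetic friction μN both act down the slope.
So 124.5 = 79.017 + μ × 126.454, giving μ = (124.5 − 79.017) / 126.454 = 0.3597.

0.360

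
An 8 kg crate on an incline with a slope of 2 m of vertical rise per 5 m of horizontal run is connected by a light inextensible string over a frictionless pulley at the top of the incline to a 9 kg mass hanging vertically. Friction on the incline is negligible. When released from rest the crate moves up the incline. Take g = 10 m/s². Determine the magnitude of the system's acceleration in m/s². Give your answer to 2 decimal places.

3.55 m/s²

For the crate on the incline: the weight component along the slope is m₁g sin 21.80° = 8 × 10 × 0.3714 = 29.712 N and the normal force is N = m₁g cos 21.80° = 74.278 N.
Newton's second law for the crate (up-slope positive): T − 29.712 = 8 a. For the hanging mass (downward positive): 9 × 10 − T = 9 a.
Adding the two equations eliminates T: 60.288 = 17 a, so a = 3.5464 m/s².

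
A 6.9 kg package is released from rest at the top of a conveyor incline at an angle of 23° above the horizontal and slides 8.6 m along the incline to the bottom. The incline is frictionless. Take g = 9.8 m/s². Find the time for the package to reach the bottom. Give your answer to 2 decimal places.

2.12 s

The weight component along the incline is mg sin 23° = 26.421 N and the normal force is N = mg cos 23° = 62.245 N.
With no friction, a = g sin 23° = 3.8292 m/s².
Starting from rest, L = ½at², so t = √(2L/a) = √(2 × 8.6 / 3.8292) = 2.1194 s.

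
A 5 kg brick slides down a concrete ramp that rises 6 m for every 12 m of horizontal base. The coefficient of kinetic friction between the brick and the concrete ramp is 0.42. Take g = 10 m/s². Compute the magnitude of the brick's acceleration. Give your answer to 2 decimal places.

0.72 m/s²

Resolving the weight along the incline: the component pulling the brick down the slope is mg sin 26.57° = 5 × 10 × 0.4472 = 22.360 N, and the normal force is N = mg cos 26.57° = 5 × 10 × 0.8944 = 44.720 N.
Kinetic friction acts up the slope with magnitude f = μN = 0.42 × 44.720 = 18.782 N.
Net force along the incline is 22.360 − 18.782 = 3.578 N, so a = 3.578 / 5 = 0.7156 m/s².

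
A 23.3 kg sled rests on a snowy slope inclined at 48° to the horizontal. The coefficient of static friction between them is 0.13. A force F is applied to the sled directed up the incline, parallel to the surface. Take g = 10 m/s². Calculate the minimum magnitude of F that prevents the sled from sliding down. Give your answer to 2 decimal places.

The normal force is N = mg cos 48° = 155.907 N. With F at its minimum the sled is on the verge of sliding down, so static friction is at its maximum μ_s N = 0.13 × 155.907 = 20.268 N and acts up the slope.
Equilibrium along the incline: F + μ_s N = mg sin 48°, so F = 173.153 − 20.268 = 152.885 N.

152.88 N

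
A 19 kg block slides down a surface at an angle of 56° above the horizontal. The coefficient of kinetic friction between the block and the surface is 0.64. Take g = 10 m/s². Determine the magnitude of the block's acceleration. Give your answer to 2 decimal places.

Resolving the weight along the incline: the component pulling the block down the slope is mg sin 56° = 19 × 10 × 0.8290 = 157.510 N, and the normal force is N = mg cos 56° = 19 × 10 × 0.5592 = 106.248 N.
Kinetic friction acts up the slope with magnitude f = μN = 0.64 × 106.248 = 67.999 N.
Net force along the incline is 157.510 − 67.999 = 89.511 N, so a = 89.511 / 19 = 4.7111 m/s².

4.71 m/s²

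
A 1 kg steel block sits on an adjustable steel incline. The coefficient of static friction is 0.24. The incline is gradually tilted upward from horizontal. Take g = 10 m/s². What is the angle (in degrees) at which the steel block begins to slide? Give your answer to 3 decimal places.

13.496°

At the threshold of sliding, static friction is at its maximum μ_s N and exactly balances the weight component along the incline: mg sin θ = μ_s mg cos θ.
Hence tan θ = μ_s = 0.24, so θ = arctan(0.24) = 13.4957°.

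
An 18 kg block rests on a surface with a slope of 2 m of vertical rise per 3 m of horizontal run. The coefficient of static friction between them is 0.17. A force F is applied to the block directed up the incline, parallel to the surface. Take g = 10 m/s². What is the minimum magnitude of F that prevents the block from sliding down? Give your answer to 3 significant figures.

74.4 N

The normal force is N = mg cos 33.69° = 149.769 N. With F at its minimum the block is on the verge of sliding down, so static friction is at its maximum μ_s N = 0.17 × 149.769 = 25.461 N and acts up the slope.
Equilibrium along the incline: F + μ_s N = mg sin 33.69°, so F = 99.846 − 25.461 = 74.385 N.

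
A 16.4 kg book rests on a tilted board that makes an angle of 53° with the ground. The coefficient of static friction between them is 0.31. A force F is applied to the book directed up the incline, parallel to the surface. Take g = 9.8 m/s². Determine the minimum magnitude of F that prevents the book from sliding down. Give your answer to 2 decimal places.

98.37 N

The normal force is N = mg cos 53° = 96.724 N. With F at its minimum the book is on the verge of sliding down, so static friction is at its maximum μ_s N = 0.31 × 96.724 = 29.984 N and acts up the slope.
Equilibrium along the incline: F + μ_s N = mg sin 53°, so F = 128.357 − 29.984 = 98.373 N.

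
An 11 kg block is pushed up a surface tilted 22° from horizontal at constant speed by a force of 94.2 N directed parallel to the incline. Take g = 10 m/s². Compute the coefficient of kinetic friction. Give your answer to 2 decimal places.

At constant speed ΣF = 0 along the incline. The applied 94.2 N acts up the slope; the weight component mg sin 22° = 41.207 N and kinetic friction μN both act down the slope.
So 94.2 = 41.207 + μ × 101.990, giving μ = (94.2 − 41.207) / 101.990 = 0.5196.

0.52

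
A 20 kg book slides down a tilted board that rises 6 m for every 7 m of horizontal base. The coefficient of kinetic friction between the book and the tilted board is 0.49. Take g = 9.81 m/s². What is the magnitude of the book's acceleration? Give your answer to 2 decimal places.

2.73 m/s²

Resolving the weight along the incline: the component pulling the book down the slope is mg sin 40.60° = 20 × 9.81 × 0.6508 = 127.687 N, and the normal force is N = mg cos 40.60° = 20 × 9.81 × 0.7593 = 148.975 N.
Kinetic friction acts up the slope with magnitude f = μN = 0.49 × 148.975 = 72.998 N.
Net force along the incline is 127.687 − 72.998 = 54.689 N, so a = 54.689 / 20 = 2.7344 m/s².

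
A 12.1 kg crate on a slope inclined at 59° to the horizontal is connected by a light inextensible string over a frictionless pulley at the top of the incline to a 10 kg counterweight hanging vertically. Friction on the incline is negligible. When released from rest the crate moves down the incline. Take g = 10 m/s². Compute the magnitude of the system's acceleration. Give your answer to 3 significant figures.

For the crate on the incline: the weight component along the slope is m₁g sin 59° = 12.1 × 10 × 0.8572 = 103.721 N and the normal force is N = m₁g cos 59° = 62.320 N.
Newton's second law for the crate (down-slope positive): 103.721 − T = 12.1 a. For the hanging counterweight (upward positive): T − 10 × 10 = 10 a.
Adding the two equations eliminates T: 3.721 = 22.1 a, so a = 0.1684 m/s².

0.168 m/s²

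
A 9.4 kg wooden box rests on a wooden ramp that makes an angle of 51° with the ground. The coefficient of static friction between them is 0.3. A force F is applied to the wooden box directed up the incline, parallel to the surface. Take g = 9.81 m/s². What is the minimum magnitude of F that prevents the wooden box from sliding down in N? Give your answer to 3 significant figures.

The normal force is N = mg cos 51° = 58.032 N. With F at its minimum the wooden box is on the verge of sliding down, so static friction is at its maximum μ_s N = 0.3 × 58.032 = 17.410 N and acts up the slope.
Equilibrium along the incline: F + μ_s N = mg sin 51°, so F = 71.664 − 17.410 = 54.254 N.

54.3 N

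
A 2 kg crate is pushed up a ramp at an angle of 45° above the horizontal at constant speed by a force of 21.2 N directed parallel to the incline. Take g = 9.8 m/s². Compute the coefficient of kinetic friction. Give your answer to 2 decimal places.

At constant speed ΣF = 0 along the incline. The applied 21.2 N acts up the slope; the weight component mg sin 45° = 13.859 N and kinetic friction μN both act down the slope.
So 21.2 = 13.859 + μ × 13.859, giving μ = (21.2 − 13.859) / 13.859 = 0.5297.

0.53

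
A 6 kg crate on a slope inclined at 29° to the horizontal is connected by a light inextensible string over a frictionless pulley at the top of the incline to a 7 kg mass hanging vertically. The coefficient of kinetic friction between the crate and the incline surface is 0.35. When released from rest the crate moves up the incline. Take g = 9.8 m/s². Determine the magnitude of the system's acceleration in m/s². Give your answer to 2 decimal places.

For the crate on the incline: the weight component along the slope is m₁g sin 29° = 6 × 9.8 × 0.4848 = 28.506 N and the normal force is N = m₁g cos 29° = 51.428 N.
Kinetic friction opposes the crate's motion up the incline: f = μN = 0.35 × 51.428 = 18.000 N acting down the slope.
Newton's second law for the crate (up-slope positive): T − 28.506 − 18.000 = 6 a. For the hanging mass (downward positive): 7 × 9.8 − T = 7 a.
Adding the two equations eliminates T: 22.094 = 13 a, so a = 1.6995 m/s².

1.70 m/s²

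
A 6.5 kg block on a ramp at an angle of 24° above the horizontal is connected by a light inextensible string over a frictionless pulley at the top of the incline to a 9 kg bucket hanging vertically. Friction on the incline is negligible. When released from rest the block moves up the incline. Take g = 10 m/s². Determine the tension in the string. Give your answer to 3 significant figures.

For the block on the incline: the weight component along the slope is m₁g sin 24° = 6.5 × 10 × 0.4067 = 26.436 N and the normal force is N = m₁g cos 24° = 59.380 N.
Newton's second law for the block (up-slope positive): T − 26.436 = 6.5 a. For the hanging bucket (downward positive): 9 × 10 − T = 9 a.
Adding the two equations eliminates T: 63.564 = 15.5 a, so a = 4.1009 m/s².
Then from the hanging bucket's equation, T = 9 × (10 − 4.1009) = 53.092 N.

53.1 N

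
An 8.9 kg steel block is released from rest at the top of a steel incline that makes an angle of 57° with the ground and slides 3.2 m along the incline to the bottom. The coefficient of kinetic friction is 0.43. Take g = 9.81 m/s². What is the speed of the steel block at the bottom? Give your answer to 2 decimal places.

The weight component along the incline is mg sin 57° = 73.223 N and the normal force is N = mg cos 57° = 47.552 N.
Friction up the slope is f = μN = 0.43 × 47.552 = 20.447 N, so the net downslope force is 73.223 − 20.447 = 52.776 N and a = 52.776 / 8.9 = 5.9299 m/s².
Starting from rest over a distance of 3.2 m, v² = 2aL = 2 × 5.9299 × 3.2 = 37.9514, so v = 6.1605 m/s.

6.16 m/s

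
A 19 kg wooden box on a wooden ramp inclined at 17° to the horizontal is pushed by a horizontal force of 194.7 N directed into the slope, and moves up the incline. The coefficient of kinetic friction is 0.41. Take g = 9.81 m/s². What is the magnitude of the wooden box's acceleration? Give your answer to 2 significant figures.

The horizontal push has components F cos 17° = 194.7 × 0.9563 = 186.192 N up the incline and F sin 17° = 194.7 × 0.2924 = 56.930 N pressing into the surface.
The normal force is therefore N = mg cos 17° + F sin 17° = 178.245 + 56.930 = 235.175 N, and kinetic friction down the slope is μN = 0.41 × 235.175 = 96.422 N.
Along the incline: F cos 17° − mg sin 17° − μN = ma, so 186.192 − 54.500 − 96.422 = 19 a, giving a = 1.8563 m/s².

1.9 m/s²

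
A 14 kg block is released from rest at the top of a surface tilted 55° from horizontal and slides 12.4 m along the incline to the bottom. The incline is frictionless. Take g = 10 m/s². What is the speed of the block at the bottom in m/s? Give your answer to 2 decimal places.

14.25 m/s

The weight component along the incline is mg sin 55° = 114.681 N and the normal force is N = mg cos 55° = 80.301 N.
With no friction, a = g sin 55° = 8.1915 m/s².
Starting from rest over a distance of 12.4 m, v² = 2aL = 2 × 8.1915 × 12.4 = 203.1492, so v = 14.2530 m/s.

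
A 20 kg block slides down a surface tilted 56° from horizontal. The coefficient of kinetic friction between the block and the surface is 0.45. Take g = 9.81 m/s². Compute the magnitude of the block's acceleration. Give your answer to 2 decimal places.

5.66 m/s²

Resolving the weight along the incline: the component pulling the block down the slope is mg sin 56° = 20 × 9.81 × 0.8290 = 162.650 N, and the normal force is N = mg cos 56° = 20 × 9.81 × 0.5592 = 109.715 N.
Kinetic friction acts up the slope with magnitude f = μN = 0.45 × 109.715 = 49.372 N.
Net force along the incline is 162.650 − 49.372 = 113.278 N, so a = 113.278 / 20 = 5.6639 m/s².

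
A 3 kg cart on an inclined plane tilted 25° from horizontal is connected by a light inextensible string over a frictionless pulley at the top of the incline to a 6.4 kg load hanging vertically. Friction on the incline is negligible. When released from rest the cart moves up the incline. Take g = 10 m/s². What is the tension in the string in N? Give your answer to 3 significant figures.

29.1 N

For the cart on the incline: the weight component along the slope is m₁g sin 25° = 3 × 10 × 0.4226 = 12.678 N and the normal force is N = m₁g cos 25° = 27.189 N.
Newton's second law for the cart (up-slope positive): T − 12.678 = 3 a. For the hanging load (downward positive): 6.4 × 10 − T = 6.4 a.
Adding the two equations eliminates T: 51.322 = 9.4 a, so a = 5.4598 m/s².
Then from the hanging load's equation, T = 6.4 × (10 − 5.4598) = 29.057 N.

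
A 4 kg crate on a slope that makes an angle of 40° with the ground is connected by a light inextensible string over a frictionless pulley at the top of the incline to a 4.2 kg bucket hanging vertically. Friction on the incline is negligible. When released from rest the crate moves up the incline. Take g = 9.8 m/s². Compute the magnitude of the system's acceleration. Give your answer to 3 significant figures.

1.95 m/s²

For the crate on the incline: the weight component along the slope is m₁g sin 40° = 4 × 9.8 × 0.6428 = 25.198 N and the normal force is N = m₁g cos 40° = 30.029 N.
Newton's second law for the crate (up-slope positive): T − 25.198 = 4 a. For the hanging bucket (downward positive): 4.2 × 9.8 − T = 4.2 a.
Adding the two equations eliminates T: 15.962 = 8.2 a, so a = 1.9466 m/s².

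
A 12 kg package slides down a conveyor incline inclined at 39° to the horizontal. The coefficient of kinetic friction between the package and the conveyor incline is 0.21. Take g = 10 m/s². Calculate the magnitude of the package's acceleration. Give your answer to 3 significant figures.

Resolving the weight along the incline: the component pulling the package down the slope is mg sin 39° = 12 × 10 × 0.6293 = 75.516 N, and the normal force is N = mg cos 39° = 12 × 10 × 0.7771 = 93.252 N.
Kinetic friction acts up the slope with magnitude f = μN = 0.21 × 93.252 = 19.583 N.
Net force along the incline is 75.516 − 19.583 = 55.933 N, so a = 55.933 / 12 = 4.6611 m/s².

4.66 m/s²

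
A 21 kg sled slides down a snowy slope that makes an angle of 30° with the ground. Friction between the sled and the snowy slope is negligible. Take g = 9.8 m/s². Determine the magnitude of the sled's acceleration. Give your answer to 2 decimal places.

4.90 m/s²

Resolving the weight along the incline: the component pulling the sled down the slope is mg sin 30° = 21 × 9.8 × 0.5000 = 102.900 N, and the normal force is N = mg cos 30° = 21 × 9.8 × 0.8660 = 178.223 N.
With no friction the net force along the incline is 102.900 N, so a = g sin 30° = 102.900 / 21 = 4.9000 m/s².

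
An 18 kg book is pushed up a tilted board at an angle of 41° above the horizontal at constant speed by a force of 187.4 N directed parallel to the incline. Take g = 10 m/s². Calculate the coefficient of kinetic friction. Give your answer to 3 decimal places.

0.510

At constant speed ΣF = 0 along the incline. The applied 187.4 N acts up the slope; the weight component mg sin 41° = 118.091 N and kinetic friction μN both act down the slope.
So 187.4 = 118.091 + μ × 135.848, giving μ = (187.4 − 118.091) / 135.848 = 0.5102.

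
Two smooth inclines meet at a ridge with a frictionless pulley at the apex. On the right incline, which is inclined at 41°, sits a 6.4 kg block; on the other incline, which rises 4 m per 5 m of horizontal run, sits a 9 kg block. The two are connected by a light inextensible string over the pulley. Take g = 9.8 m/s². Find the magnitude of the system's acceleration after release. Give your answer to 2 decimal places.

Resolve each weight along its own incline: the 6.4 kg mass has component 6.4 × 9.8 × sin 41° = 41.148 N down its slope, and the 9 kg mass has 9 × 9.8 × sin 38.66° = 55.098 N down its slope.
The 9 kg side's 55.098 N exceeds the other side's 41.148 N, so that mass slides down and the 6.4 kg mass slides up. Taking that direction as positive, Newton's second law for the whole system gives 55.098 − 41.148 = (6.4 + 9) a, so a = 13.950 / 15.4 = 0.9058 m/s².

0.91 m/s²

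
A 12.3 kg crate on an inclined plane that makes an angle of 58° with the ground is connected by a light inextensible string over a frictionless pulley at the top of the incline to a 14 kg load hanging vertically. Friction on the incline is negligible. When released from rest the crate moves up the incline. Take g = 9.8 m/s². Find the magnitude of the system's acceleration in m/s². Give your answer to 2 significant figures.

For the crate on the incline: the weight component along the slope is m₁g sin 58° = 12.3 × 9.8 × 0.8480 = 102.218 N and the normal force is N = m₁g cos 58° = 63.876 N.
Newton's second law for the crate (up-slope positive): T − 102.218 = 12.3 a. For the hanging load (downward positive): 14 × 9.8 − T = 14 a.
Adding the two equations eliminates T: 34.982 = 26.3 a, so a = 1.3301 m/s².

1.3 m/s²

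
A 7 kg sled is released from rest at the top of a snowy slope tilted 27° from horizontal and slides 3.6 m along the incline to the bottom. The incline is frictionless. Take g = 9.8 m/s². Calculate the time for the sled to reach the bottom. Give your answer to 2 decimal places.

1.27 s

The weight component along the incline is mg sin 27° = 31.144 N and the normal force is N = mg cos 27° = 61.123 N.
With no friction, a = g sin 27° = 4.4491 m/s².
Starting from rest, L = ½at², so t = √(2L/a) = √(2 × 3.6 / 4.4491) = 1.2721 s.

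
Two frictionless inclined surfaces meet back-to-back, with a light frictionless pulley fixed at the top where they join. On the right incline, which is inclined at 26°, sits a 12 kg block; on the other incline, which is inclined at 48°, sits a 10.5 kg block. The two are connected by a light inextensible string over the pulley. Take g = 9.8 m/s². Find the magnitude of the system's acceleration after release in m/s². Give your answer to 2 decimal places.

1.11 m/s²

Resolve each weight along its own incline: the 12 kg mass has component 12 × 9.8 × sin 26° = 51.552 N down its slope, and the 10.5 kg mass has 10.5 × 9.8 × sin 48° = 76.470 N down its slope.
The 10.5 kg side's 76.470 N exceeds the other side's 51.552 N, so that mass slides down and the 12 kg mass slides up. Taking that direction as positive, Newton's second law for the whole system gives 76.470 − 51.552 = (12 + 10.5) a, so a = 24.918 / 22.5 = 1.1075 m/s².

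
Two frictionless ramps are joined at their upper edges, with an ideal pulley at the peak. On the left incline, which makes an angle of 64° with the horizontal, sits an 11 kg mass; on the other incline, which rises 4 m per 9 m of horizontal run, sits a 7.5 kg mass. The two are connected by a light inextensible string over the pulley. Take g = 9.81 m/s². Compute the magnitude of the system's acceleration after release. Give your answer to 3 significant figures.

3.63 m/s²

Resolve each weight along its own incline: the 11 kg mass has component 11 × 9.81 × sin 64° = 96.989 N down its slope, and the 7.5 kg mass has 7.5 × 9.81 × sin 23.96° = 29.882 N down its slope.
The 11 kg side's 96.989 N exceeds the other side's 29.882 N, so that mass slides down and the 7.5 kg mass slides up. Taking that direction as positive, Newton's second law for the whole system gives 96.989 − 29.882 = (11 + 7.5) a, so a = 67.107 / 18.5 = 3.6274 m/s².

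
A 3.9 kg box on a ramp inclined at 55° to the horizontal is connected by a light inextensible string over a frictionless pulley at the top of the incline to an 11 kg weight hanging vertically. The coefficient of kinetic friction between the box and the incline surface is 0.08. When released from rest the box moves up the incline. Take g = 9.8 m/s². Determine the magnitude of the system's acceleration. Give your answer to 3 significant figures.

For the box on the incline: the weight component along the slope is m₁g sin 55° = 3.9 × 9.8 × 0.8192 = 31.310 N and the normal force is N = m₁g cos 55° = 21.922 N.
Kinetic friction opposes the box's motion up the incline: f = μN = 0.08 × 21.922 = 1.754 N acting down the slope.
Newton's second law for the box (up-slope positive): T − 31.310 − 1.754 = 3.9 a. For the hanging weight (downward positive): 11 × 9.8 − T = 11 a.
Adding the two equations eliminates T: 74.736 = 14.9 a, so a = 5.0158 m/s².

5.02 m/s²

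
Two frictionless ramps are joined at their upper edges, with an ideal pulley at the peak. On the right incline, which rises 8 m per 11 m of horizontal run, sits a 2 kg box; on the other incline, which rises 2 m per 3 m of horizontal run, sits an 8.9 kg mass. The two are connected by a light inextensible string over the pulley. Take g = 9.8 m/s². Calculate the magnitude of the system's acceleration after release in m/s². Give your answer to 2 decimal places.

3.38 m/s²

Resolve each weight along its own incline: the 2 kg mass has component 2 × 9.8 × sin 36.03° = 11.528 N down its slope, and the 8.9 kg mass has 8.9 × 9.8 × sin 33.69° = 48.381 N down its slope.
The 8.9 kg side's 48.381 N exceeds the other side's 11.528 N, so that mass slides down and the 2 kg mass slides up. Taking that direction as positive, Newton's second law for the whole system gives 48.381 − 11.528 = (2 + 8.9) a, so a = 36.853 / 10.9 = 3.3810 m/s².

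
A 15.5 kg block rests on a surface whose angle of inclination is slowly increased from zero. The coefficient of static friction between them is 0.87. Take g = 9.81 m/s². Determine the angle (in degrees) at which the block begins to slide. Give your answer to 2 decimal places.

At the threshold of sliding, static friction is at its maximum μ_s N and exactly balances the weight component along the incline: mg sin θ = μ_s mg cos θ.
Hence tan θ = μ_s = 0.87, so θ = arctan(0.87) = 41.0233°.

41.02°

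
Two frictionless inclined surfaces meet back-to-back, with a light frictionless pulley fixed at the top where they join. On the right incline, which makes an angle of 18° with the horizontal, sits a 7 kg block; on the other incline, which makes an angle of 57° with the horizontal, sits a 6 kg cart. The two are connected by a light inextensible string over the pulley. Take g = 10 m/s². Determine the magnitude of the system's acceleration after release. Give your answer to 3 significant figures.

2.21 m/s²

Resolve each weight along its own incline: the 7 kg mass has component 7 × 10 × sin 18° = 21.631 N down its slope, and the 6 kg mass has 6 × 10 × sin 57° = 50.320 N down its slope.
The 6 kg side's 50.320 N exceeds the other side's 21.631 N, so that mass slides down and the 7 kg mass slides up. Taking that direction as positive, Newton's second law for the whole system gives 50.320 − 21.631 = (7 + 6) a, so a = 28.689 / 13 = 2.2068 m/s².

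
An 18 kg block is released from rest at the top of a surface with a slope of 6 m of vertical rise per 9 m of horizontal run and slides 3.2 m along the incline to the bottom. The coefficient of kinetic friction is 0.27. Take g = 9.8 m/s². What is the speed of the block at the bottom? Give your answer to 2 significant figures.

The weight component along the incline is mg sin 33.69° = 97.849 N and the normal force is N = mg cos 33.69° = 146.774 N.
Friction up the slope is f = μN = 0.27 × 146.774 = 39.629 N, so the net downslope force is 97.849 − 39.629 = 58.220 N and a = 58.220 / 18 = 3.2344 m/s².
Starting from rest over a distance of 3.2 m, v² = 2aL = 2 × 3.2344 × 3.2 = 20.7002, so v = 4.5497 m/s.

4.5 m/s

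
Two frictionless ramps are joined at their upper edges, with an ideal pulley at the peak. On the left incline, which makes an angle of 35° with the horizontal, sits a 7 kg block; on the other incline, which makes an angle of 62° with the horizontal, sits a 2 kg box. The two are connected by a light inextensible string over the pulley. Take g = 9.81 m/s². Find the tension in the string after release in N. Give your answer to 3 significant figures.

22.2 N

Resolve each weight along its own incline: the 7 kg mass has component 7 × 9.81 × sin 35° = 39.387 N down its slope, and the 2 kg mass has 2 × 9.81 × sin 62° = 17.323 N down its slope.
The 7 kg side's 39.387 N exceeds the other side's 17.323 N, so that mass slides down and the 2 kg mass slides up. Taking that direction as positive, Newton's second law for the whole system gives 39.387 − 17.323 = (7 + 2) a, so a = 22.064 / 9 = 2.4516 m/s².
For the 2 kg mass (up-slope positive): T − 17.323 = 2 × 2.4516, so T = 22.226 N.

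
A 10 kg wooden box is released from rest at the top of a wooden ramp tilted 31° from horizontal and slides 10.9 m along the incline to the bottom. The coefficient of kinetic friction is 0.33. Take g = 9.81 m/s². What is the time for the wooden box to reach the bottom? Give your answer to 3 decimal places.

3.094 s

The weight component along the incline is mg sin 31° = 50.525 N and the normal force is N = mg cos 31° = 84.088 N.
Friction up the slope is f = μN = 0.33 × 84.088 = 27.749 N, so the net downslope force is 50.525 − 27.749 = 22.776 N and a = 22.776 / 10 = 2.2776 m/s².
Starting from rest, L = ½at², so t = √(2L/a) = √(2 × 10.9 / 2.2776) = 3.0938 s.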